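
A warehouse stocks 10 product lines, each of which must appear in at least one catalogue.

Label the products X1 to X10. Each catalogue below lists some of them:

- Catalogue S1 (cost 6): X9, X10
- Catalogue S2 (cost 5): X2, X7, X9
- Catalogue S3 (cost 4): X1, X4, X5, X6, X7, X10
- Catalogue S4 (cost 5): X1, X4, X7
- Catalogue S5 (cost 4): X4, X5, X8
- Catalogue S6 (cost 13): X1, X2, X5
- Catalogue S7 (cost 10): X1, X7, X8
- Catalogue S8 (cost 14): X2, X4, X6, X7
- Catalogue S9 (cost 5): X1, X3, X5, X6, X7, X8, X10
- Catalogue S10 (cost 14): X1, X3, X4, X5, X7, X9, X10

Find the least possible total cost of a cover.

14

S2, S3, S9 together cover every product (S2 ∪ S3 ∪ S9 = {X1, X2, X3, X4, X5, X6, X7, X8, X9, X10}); total cost 5 + 4 + 5 = 14.
No covering selection has total cost below 14.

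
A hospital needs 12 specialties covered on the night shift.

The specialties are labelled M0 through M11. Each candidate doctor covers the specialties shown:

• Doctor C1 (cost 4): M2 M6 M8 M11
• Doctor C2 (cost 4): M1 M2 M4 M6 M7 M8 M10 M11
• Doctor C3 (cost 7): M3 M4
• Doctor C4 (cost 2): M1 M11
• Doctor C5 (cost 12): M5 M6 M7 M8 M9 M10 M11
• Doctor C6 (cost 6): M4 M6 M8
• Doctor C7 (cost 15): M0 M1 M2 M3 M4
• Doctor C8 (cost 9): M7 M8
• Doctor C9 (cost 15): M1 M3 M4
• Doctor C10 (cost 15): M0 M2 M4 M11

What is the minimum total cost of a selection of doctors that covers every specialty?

27

C5, C7 together cover every specialty (C5 ∪ C7 = {M0, M1, M2, M3, M4, M5, M6, M7, M8, M9, M10, M11}); total cost 12 + 15 = 27.
The greedy pick C2, C5, C3, C7 costs 38; no covering selection beats 27.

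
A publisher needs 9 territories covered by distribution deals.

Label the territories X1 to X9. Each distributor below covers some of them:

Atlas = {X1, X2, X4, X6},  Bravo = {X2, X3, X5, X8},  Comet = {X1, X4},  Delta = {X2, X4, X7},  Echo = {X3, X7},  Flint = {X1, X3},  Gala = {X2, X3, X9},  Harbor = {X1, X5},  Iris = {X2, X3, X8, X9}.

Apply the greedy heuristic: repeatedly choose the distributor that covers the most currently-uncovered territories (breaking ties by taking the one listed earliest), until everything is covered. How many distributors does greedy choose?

Greedy: pick Atlas (covers 4 new) → pick Bravo (covers 3 new) → pick Delta (covers 1 new) → pick Gala (covers 1 new). Total picks: 4.

4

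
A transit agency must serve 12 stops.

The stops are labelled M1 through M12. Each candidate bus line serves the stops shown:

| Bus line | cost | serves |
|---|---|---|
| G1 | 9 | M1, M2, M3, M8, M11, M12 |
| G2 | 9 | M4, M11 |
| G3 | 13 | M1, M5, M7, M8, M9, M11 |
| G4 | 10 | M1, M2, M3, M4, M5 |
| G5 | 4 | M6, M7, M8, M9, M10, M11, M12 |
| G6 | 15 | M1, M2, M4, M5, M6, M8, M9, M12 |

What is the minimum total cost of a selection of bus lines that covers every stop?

G4, G5 together cover every stop (G4 ∪ G5 = {M1, M2, M3, M4, M5, M6, M7, M8, M9, M10, M11, M12}); total cost 10 + 4 = 14.
No covering selection has total cost below 14.

14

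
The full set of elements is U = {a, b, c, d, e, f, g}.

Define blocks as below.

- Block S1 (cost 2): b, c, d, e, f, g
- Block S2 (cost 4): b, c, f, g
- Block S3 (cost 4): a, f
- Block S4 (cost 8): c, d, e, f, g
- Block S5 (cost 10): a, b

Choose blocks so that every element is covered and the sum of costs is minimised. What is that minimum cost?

6

S1, S3 together cover every element (S1 ∪ S3 = {a, b, c, d, e, f, g}); total cost 2 + 4 = 6.
No covering selection has total cost below 6.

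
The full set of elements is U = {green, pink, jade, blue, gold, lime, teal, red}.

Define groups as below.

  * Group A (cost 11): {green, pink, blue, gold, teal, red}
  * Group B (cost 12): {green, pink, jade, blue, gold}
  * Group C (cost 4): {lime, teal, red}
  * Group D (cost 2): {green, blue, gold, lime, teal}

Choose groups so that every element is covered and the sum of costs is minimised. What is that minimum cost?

B, C together cover every element (B ∪ C = {green, pink, jade, blue, gold, lime, teal, red}); total cost 12 + 4 = 16.
The greedy pick D, C, B costs 18; no covering selection beats 16.

16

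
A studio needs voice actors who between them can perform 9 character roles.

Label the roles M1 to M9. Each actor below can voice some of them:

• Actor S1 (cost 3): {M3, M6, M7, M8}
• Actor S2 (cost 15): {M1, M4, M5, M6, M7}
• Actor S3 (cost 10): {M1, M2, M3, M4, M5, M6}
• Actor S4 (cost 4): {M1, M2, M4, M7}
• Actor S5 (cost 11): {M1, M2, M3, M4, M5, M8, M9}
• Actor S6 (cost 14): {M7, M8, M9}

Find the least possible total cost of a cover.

S1, S5 together cover every role (S1 ∪ S5 = {M1, M2, M3, M4, M5, M6, M7, M8, M9}); total cost 3 + 11 = 14.
The greedy pick S1, S4, S5 costs 18; no covering selection beats 14.

14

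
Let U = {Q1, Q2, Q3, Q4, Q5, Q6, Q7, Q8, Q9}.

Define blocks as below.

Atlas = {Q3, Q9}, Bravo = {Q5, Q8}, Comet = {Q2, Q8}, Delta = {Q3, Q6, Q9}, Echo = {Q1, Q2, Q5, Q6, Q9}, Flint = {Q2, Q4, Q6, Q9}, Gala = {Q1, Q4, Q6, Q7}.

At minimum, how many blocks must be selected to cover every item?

Bravo, Delta, Flint, and Gala cover everything between them: the union {Q1, Q2, Q3, Q4, Q5, Q6, Q7, Q8, Q9} is all of U.
No 3 of the 7 blocks cover everything (all 35 combinations miss at least one item), so 4 is optimal.

4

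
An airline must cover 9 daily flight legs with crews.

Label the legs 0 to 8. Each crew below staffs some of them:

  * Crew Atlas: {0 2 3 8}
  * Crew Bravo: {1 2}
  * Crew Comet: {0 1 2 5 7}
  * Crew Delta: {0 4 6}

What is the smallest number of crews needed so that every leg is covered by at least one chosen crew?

Atlas and Comet and Delta together: Atlas ∪ Comet ∪ Delta = {0, 1, 2, 3, 4, 5, 6, 7, 8} — every leg is covered.
Only Atlas contains 3, so Atlas is forced; the remaining 5 legs need at least 2 more crews (each remaining crew adds at most 3) — so at least 3 crews are needed, and 3 is optimal.

3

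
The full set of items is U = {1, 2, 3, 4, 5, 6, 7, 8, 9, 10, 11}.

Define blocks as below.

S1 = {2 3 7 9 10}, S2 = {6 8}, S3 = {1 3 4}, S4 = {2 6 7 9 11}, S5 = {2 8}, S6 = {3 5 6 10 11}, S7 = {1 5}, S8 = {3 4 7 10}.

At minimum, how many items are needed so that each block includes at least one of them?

4

Take H = {1, 7, 8, 10}. Each listed block contains at least one of these, so H is a hitting set of size 4.
No choice of 3 items meets every block, so 4 is the minimum.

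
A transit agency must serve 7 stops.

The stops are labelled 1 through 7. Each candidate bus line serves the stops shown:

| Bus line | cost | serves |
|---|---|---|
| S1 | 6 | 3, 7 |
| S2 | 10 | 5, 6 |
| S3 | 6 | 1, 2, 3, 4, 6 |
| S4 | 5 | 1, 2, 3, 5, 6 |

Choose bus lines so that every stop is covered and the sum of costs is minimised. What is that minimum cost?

S1, S3, S4 together cover every stop (S1 ∪ S3 ∪ S4 = {1, 2, 3, 4, 5, 6, 7}); total cost 6 + 6 + 5 = 17.
No covering selection has total cost below 17.

17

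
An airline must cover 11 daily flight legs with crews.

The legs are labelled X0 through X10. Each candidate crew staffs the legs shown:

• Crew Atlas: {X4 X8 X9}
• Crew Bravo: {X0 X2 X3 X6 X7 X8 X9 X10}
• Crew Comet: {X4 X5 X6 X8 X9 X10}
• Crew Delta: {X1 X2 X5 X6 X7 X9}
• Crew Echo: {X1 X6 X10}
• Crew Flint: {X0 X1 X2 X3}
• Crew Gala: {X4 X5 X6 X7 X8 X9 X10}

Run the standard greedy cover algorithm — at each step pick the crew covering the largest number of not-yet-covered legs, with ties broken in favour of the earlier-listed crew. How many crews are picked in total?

3

Greedy: pick Bravo (covers 8 new) → pick Comet (covers 2 new) → pick Delta (covers 1 new). Total picks: 3.
(The true minimum cover uses only 2 crews, so greedy is not optimal here.)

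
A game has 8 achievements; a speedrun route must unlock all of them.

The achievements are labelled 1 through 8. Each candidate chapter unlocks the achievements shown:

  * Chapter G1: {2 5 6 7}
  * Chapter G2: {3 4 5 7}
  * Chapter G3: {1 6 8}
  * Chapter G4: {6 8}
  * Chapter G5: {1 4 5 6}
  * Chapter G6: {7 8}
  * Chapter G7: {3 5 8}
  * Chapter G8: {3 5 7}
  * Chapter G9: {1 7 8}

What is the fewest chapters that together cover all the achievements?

G1 and G2 and G3 together: G1 ∪ G2 ∪ G3 = {1, 2, 3, 4, 5, 6, 7, 8} — every achievement is covered.
Only G1 contains 2, so G1 is forced; the remaining 4 achievements need at least 2 more chapters (each remaining chapter adds at most 2) — so at least 3 chapters are needed, and 3 is optimal.

3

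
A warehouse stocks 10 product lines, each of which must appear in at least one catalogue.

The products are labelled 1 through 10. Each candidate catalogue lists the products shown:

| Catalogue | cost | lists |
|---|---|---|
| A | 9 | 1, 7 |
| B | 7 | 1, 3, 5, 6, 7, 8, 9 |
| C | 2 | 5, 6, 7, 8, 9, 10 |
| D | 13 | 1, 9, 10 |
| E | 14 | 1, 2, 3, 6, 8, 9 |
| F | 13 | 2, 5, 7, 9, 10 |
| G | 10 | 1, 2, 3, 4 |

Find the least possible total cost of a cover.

12

C, G together cover every product (C ∪ G = {1, 2, 3, 4, 5, 6, 7, 8, 9, 10}); total cost 2 + 10 = 12.
No covering selection has total cost below 12.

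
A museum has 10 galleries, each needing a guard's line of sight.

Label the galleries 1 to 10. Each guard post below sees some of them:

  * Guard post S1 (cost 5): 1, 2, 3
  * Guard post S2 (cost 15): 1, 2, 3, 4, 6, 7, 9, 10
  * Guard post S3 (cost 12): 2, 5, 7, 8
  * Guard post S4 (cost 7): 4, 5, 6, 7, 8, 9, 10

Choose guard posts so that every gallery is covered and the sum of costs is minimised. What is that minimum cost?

12

S1, S4 together cover every gallery (S1 ∪ S4 = {1, 2, 3, 4, 5, 6, 7, 8, 9, 10}); total cost 5 + 7 = 12.
No covering selection has total cost below 12.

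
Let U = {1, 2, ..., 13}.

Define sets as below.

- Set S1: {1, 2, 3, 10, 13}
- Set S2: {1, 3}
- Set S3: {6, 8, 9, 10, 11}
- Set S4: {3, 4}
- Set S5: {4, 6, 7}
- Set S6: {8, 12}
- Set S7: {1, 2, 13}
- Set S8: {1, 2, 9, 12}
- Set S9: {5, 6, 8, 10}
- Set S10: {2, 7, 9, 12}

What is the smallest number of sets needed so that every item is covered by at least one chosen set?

5

S1, S3, S5, S8, and S9 cover everything between them: the union {1, 2, 3, 4, 5, 6, 7, 8, 9, 10, 11, 12, 13} is all of U.
No 4 of the 10 sets cover everything (all 210 combinations miss at least one item), so 5 is optimal.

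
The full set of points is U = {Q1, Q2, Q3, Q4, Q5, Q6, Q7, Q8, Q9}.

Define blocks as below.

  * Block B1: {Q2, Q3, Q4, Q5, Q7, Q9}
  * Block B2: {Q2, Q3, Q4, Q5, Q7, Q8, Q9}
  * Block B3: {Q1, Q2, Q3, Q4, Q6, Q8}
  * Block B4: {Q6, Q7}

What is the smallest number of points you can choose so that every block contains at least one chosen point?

2

Take H = {Q5, Q6}. Each listed block contains at least one of these, so H is a hitting set of size 2.
No single point lies in every block, so at least 2 are needed and 2 is optimal.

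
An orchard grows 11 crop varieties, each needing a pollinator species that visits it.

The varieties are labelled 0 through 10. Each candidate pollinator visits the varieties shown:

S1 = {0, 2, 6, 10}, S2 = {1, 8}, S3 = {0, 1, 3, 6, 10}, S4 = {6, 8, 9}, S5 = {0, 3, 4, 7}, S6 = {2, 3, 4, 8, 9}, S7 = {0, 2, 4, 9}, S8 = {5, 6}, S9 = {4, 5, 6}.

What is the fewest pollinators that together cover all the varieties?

S3 and S5 and S6 and S8 together: S3 ∪ S5 ∪ S6 ∪ S8 = {0, 1, 2, 3, 4, 5, 6, 7, 8, 9, 10} — every variety is covered.
Only S5 contains 7, so S5 is forced; the remaining 7 varieties need at least 3 more pollinators (each remaining pollinator adds at most 3) — so at least 4 pollinators are needed, and 4 is optimal.

4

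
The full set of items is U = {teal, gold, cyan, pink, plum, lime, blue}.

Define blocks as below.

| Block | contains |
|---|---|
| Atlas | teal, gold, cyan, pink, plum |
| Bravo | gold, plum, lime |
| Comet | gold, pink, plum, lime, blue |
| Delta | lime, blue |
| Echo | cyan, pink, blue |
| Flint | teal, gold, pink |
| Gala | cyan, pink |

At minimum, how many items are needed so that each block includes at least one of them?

H = {pink, lime} meets every block (each contains at least one member of H), and |H| = 2.
The blocks Bravo, Echo are pairwise disjoint, so any hitting set needs a separate item for each — at least 2. Hence 2 is optimal.

2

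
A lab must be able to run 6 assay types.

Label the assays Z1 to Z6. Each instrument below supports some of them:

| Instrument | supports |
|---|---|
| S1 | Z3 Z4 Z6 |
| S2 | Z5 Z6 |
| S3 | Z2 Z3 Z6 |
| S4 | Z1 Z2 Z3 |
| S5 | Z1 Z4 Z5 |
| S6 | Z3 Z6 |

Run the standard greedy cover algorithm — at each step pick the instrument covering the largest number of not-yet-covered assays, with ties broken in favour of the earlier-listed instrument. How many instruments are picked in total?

3

Greedy: pick S1 (covers 3 new) → pick S4 (covers 2 new) → pick S2 (covers 1 new). Total picks: 3.
(The true minimum cover uses only 2 instruments, so greedy is not optimal here.)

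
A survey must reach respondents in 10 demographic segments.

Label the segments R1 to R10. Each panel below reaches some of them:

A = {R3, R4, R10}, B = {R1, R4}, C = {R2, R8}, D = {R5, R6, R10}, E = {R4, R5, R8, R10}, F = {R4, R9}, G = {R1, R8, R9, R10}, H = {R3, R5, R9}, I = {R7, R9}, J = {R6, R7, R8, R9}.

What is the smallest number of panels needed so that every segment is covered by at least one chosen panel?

Take {A, C, D, G, I}. Their union is {R1, R2, R3, R4, R5, R6, R7, R8, R9, R10}, which is all 10 segments.
No 4 of the 10 panels cover everything (all 210 combinations miss at least one segment), so 5 is optimal.

5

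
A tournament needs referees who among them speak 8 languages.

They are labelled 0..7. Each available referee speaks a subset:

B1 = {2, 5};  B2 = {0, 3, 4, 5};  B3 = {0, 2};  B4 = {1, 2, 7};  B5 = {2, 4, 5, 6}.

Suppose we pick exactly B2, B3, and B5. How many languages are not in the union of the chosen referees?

Union of B2, B3, B5 = {0, 2, 3, 4, 5, 6}.
Not covered: 1, 7 — 2 languages.

2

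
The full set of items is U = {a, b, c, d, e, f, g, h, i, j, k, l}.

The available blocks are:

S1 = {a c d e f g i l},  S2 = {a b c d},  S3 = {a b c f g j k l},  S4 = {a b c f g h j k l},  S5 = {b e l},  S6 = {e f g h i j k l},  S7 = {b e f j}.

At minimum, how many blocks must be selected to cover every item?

2

S1 and S4 together: S1 ∪ S4 = {a, b, c, d, e, f, g, h, i, j, k, l} — every item is covered.
No single block has all 12 items (the largest, S4, has 9), so 2 is optimal.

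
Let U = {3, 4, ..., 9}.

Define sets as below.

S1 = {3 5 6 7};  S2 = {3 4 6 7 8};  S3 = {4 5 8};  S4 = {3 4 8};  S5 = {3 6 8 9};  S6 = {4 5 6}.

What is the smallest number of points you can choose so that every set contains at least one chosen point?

2

H = {6, 8} meets every set (each contains at least one member of H), and |H| = 2.
No single point lies in every set, so at least 2 are needed and 2 is optimal.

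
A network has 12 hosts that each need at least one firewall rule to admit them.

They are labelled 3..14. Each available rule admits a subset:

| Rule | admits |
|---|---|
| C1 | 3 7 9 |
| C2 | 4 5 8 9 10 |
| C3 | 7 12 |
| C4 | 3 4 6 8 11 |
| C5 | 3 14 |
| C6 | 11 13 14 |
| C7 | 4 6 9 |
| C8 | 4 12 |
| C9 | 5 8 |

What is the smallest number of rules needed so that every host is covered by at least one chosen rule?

Take {C2, C3, C4, C6}. Their union is {3, 4, 5, 6, 7, 8, 9, 10, 11, 12, 13, 14}, which is all 12 hosts.
Only C2 contains 10, so C2 is forced; the remaining 7 hosts need at least 3 more rules (each remaining rule adds at most 3) — so at least 4 rules are needed, and 4 is optimal.

4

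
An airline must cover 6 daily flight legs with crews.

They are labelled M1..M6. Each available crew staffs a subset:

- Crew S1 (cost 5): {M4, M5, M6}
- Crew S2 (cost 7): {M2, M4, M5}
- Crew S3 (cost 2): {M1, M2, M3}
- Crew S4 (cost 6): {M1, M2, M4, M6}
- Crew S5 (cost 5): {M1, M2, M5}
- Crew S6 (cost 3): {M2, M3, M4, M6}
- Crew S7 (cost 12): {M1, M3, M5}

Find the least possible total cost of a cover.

7

S1, S3 together cover every leg (S1 ∪ S3 = {M1, M2, M3, M4, M5, M6}); total cost 5 + 2 = 7.
The greedy pick S3, S6, S1 costs 10; no covering selection beats 7.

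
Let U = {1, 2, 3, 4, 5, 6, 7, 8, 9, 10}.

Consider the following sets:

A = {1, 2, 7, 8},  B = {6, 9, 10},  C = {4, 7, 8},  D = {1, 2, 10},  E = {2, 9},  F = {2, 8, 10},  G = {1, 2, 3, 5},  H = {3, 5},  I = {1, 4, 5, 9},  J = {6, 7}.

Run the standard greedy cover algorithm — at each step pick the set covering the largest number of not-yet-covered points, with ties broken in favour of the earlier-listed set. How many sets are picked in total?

4

Greedy: pick A (covers 4 new) → pick B (covers 3 new) → pick G (covers 2 new) → pick C (covers 1 new). Total picks: 4.
(The true minimum cover uses only 3 sets, so greedy is not optimal here.)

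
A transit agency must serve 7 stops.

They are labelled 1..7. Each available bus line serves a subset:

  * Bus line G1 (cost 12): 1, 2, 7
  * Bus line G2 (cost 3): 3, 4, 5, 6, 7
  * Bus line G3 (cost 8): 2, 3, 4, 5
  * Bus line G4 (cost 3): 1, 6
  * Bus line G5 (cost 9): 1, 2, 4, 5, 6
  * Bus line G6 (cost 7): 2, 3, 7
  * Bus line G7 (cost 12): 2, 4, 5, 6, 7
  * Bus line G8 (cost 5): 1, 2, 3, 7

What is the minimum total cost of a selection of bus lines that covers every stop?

G2, G8 together cover every stop (G2 ∪ G8 = {1, 2, 3, 4, 5, 6, 7}); total cost 3 + 5 = 8.
No covering selection has total cost below 8.

8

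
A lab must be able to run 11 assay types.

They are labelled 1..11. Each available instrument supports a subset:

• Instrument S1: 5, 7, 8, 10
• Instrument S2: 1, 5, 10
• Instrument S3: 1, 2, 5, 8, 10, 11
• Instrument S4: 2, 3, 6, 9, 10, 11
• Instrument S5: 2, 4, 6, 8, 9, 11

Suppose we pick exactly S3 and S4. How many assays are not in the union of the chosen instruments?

Union of S3, S4 = {1, 2, 3, 5, 6, 8, 9, 10, 11}.
Not covered: 4, 7 — 2 assays.

2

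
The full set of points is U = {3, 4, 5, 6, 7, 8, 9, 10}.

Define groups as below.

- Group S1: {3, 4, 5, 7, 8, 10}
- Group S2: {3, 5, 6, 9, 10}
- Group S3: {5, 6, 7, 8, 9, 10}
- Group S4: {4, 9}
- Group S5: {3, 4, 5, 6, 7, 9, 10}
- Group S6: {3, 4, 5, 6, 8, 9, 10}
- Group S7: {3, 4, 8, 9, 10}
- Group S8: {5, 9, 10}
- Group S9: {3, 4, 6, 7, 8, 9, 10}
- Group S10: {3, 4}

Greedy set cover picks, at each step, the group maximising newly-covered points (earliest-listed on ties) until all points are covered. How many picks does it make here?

Greedy: pick S5 (covers 7 new) → pick S1 (covers 1 new). Total picks: 2.

2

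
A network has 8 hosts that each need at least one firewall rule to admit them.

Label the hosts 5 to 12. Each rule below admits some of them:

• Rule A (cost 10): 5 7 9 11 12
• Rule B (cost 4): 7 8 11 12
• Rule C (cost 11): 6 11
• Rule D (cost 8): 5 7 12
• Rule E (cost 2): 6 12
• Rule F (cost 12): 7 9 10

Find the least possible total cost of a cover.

26

B, D, E, F together cover every host (B ∪ D ∪ E ∪ F = {5, 6, 7, 8, 9, 10, 11, 12}); total cost 4 + 8 + 2 + 12 = 26.
The greedy pick B, E, A, F costs 28; no covering selection beats 26.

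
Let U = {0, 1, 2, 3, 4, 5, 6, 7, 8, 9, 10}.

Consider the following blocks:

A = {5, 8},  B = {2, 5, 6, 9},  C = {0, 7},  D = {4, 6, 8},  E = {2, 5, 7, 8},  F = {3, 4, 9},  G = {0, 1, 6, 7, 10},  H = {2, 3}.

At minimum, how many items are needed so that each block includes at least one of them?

4

The 4 items {3, 5, 6, 7} hit every block.
No choice of 3 items meets every block, so 4 is the minimum.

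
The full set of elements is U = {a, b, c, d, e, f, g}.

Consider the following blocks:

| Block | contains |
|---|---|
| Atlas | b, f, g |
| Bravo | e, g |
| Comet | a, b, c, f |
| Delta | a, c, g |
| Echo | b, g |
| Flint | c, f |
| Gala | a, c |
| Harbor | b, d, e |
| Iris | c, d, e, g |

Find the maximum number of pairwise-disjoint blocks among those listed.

2

Bravo, Comet are pairwise disjoint (Bravo={e,g}; Comet={a,b,c,f}).
Every remaining block overlaps one of these, and no 3 of the listed blocks are pairwise disjoint, so 2 is the maximum.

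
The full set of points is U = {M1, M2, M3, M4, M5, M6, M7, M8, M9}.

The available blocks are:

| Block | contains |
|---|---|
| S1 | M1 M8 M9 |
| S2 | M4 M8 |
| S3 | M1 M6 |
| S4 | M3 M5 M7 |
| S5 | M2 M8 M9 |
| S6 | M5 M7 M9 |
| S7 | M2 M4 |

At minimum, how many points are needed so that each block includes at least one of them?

Take H = {M1, M3, M4, M9}. Each listed block contains at least one of these, so H is a hitting set of size 4.
No choice of 3 points meets every block, so 4 is the minimum.

4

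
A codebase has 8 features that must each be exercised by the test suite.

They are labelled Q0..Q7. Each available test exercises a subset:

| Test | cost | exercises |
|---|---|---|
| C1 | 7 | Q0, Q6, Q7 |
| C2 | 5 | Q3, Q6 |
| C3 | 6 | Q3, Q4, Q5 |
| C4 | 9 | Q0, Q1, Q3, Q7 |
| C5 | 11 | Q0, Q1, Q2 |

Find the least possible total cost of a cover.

24

C1, C3, C5 together cover every feature (C1 ∪ C3 ∪ C5 = {Q0, Q1, Q2, Q3, Q4, Q5, Q6, Q7}); total cost 7 + 6 + 11 = 24.
No covering selection has total cost below 24.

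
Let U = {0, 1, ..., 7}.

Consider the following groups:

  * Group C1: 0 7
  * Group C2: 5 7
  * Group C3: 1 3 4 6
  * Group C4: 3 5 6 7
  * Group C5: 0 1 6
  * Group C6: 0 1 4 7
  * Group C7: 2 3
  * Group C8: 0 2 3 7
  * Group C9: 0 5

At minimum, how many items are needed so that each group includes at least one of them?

The 3 items {0, 3, 7} hit every group.
The groups C2, C5, C7 are pairwise disjoint, so any hitting set needs a separate item for each — at least 3. Hence 3 is optimal.

3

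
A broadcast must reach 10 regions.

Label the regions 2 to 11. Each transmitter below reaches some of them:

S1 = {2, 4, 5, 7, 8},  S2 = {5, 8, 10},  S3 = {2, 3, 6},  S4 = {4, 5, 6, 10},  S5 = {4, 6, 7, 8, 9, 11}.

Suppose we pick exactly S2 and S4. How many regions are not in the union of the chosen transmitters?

Union of S2, S4 = {4, 5, 6, 8, 10}.
Not covered: 2, 3, 7, 9, 11 — 5 regions.

5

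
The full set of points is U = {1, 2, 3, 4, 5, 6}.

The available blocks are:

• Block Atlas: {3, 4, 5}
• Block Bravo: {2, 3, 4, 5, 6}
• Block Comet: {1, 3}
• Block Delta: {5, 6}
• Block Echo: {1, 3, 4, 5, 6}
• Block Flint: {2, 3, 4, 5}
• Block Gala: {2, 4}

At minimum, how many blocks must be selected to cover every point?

2

Take {Bravo, Echo}. Their union is {1, 2, 3, 4, 5, 6}, which is all 6 points.
No single block has all 6 points (the largest, Bravo, has 5), so 2 is optimal.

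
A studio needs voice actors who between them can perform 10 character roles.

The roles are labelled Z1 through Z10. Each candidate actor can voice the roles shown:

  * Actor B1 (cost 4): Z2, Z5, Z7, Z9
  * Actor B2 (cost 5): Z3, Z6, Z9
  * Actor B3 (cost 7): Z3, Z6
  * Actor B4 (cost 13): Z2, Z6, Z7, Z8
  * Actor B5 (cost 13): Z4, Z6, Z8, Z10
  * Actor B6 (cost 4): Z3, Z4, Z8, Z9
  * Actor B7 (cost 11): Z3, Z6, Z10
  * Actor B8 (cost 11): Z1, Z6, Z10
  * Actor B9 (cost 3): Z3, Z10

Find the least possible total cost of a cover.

19

B1, B6, B8 together cover every role (B1 ∪ B6 ∪ B8 = {Z1, Z2, Z3, Z4, Z5, Z6, Z7, Z8, Z9, Z10}); total cost 4 + 4 + 11 = 19.
The greedy pick B1, B6, B9, B2, B8 costs 27; no covering selection beats 19.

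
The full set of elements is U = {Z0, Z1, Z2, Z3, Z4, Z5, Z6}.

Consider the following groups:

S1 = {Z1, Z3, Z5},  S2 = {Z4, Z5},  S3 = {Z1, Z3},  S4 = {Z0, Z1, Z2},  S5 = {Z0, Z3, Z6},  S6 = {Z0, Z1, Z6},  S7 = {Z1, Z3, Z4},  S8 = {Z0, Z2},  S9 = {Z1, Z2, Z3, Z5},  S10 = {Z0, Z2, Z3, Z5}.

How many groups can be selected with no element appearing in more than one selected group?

3

S2, S3, S8 are pairwise disjoint (S2={Z4,Z5}; S3={Z1,Z3}; S8={Z0,Z2}).
Every remaining group overlaps one of these, and no 4 of the listed groups are pairwise disjoint, so 3 is the maximum.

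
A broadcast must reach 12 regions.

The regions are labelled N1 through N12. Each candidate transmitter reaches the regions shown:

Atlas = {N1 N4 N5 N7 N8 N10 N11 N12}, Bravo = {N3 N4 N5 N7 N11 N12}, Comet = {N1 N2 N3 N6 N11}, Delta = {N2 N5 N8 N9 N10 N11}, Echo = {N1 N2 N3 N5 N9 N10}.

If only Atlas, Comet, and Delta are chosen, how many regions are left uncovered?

0

Union of Atlas, Comet, Delta = {N1, N2, N3, N4, N5, N6, N7, N8, N9, N10, N11, N12} — that's every region, so 0 are uncovered.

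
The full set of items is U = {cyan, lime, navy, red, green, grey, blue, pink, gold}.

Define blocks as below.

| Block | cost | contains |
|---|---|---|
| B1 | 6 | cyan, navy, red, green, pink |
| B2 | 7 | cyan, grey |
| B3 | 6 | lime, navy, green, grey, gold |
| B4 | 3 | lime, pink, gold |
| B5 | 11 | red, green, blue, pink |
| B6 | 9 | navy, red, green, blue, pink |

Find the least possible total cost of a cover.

B2, B4, B6 together cover every item (B2 ∪ B4 ∪ B6 = {cyan, lime, navy, red, green, grey, blue, pink, gold}); total cost 7 + 3 + 9 = 19.
The greedy pick B4, B1, B3, B6 costs 24; no covering selection beats 19.

19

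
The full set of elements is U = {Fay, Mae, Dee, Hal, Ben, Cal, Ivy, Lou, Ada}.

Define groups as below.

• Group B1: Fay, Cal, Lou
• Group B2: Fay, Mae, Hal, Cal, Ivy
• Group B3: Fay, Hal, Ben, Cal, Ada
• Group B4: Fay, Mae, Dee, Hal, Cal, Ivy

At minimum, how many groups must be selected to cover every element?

3

B1, B3, and B4 cover everything between them: the union {Fay, Mae, Dee, Hal, Ben, Cal, Ivy, Lou, Ada} is all of U.
Only B4 contains Dee, so B4 is forced; the remaining 3 elements need at least 2 more groups (each remaining group adds at most 2) — so at least 3 groups are needed, and 3 is optimal.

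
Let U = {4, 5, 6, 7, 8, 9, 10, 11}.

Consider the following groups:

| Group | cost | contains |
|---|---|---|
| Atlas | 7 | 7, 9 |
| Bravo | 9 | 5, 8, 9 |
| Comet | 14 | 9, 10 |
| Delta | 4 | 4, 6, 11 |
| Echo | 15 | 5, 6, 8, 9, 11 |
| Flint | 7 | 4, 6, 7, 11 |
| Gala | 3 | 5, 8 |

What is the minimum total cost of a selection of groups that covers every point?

24

Comet, Flint, Gala together cover every point (Comet ∪ Flint ∪ Gala = {4, 5, 6, 7, 8, 9, 10, 11}); total cost 14 + 7 + 3 = 24.
The greedy pick Delta, Gala, Atlas, Comet costs 28; no covering selection beats 24.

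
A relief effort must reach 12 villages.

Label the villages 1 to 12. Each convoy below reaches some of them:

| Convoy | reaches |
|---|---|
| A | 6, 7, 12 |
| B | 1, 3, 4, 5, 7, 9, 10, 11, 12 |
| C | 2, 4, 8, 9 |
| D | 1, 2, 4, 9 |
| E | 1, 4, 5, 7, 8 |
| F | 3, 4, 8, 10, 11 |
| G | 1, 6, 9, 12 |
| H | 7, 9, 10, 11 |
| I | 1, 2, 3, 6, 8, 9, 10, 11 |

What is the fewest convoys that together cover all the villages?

Take {B, I}. Their union is {1, 2, 3, 4, 5, 6, 7, 8, 9, 10, 11, 12}, which is all 12 villages.
No single convoy has all 12 villages (the largest, B, has 9), so 2 is optimal.

2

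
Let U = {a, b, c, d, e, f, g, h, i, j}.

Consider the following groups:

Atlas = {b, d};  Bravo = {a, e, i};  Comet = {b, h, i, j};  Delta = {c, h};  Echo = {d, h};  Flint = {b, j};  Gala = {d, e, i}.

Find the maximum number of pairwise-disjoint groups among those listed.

Delta, Flint, Gala are pairwise disjoint (Delta={c,h}; Flint={b,j}; Gala={d,e,i}).
Every remaining group overlaps one of these, and no 4 of the listed groups are pairwise disjoint, so 3 is the maximum.

3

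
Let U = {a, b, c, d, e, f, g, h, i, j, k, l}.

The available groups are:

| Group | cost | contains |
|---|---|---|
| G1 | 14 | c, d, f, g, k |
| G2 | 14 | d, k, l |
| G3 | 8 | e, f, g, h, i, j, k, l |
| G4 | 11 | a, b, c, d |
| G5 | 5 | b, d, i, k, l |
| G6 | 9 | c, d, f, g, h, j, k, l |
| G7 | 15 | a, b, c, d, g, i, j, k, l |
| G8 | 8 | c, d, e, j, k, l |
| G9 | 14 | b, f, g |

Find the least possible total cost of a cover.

19

G3, G4 together cover every element (G3 ∪ G4 = {a, b, c, d, e, f, g, h, i, j, k, l}); total cost 8 + 11 = 19.
The greedy pick G3, G5, G4 costs 24; no covering selection beats 19.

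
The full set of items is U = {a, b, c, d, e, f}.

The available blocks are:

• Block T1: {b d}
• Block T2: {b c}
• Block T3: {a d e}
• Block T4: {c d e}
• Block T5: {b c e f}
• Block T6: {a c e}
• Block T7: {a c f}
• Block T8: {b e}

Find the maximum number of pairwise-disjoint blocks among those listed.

T1, T6 are pairwise disjoint (T1={b,d}; T6={a,c,e}).
Every remaining block overlaps one of these, and no 3 of the listed blocks are pairwise disjoint, so 2 is the maximum.

2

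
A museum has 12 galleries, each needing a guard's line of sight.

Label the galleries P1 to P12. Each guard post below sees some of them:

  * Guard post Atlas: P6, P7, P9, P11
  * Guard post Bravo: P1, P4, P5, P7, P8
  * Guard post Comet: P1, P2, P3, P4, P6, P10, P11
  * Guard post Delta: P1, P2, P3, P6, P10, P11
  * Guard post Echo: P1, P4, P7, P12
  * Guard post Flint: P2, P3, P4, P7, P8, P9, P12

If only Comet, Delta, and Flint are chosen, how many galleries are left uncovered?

1

Union of Comet, Delta, Flint = {P1, P2, P3, P4, P6, P7, P8, P9, P10, P11, P12}.
Not covered: P5 — 1 gallery.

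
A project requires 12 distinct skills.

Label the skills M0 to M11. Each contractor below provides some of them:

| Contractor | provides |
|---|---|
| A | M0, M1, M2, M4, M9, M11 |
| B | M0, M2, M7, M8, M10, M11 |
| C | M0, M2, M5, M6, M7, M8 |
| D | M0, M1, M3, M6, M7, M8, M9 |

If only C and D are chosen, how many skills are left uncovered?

Union of C, D = {M0, M1, M2, M3, M5, M6, M7, M8, M9}.
Not covered: M4, M10, M11 — 3 skills.

3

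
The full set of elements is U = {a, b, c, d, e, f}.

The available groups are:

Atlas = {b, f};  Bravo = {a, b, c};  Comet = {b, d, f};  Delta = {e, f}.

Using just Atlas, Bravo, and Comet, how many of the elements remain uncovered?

Union of Atlas, Bravo, Comet = {a, b, c, d, f}.
Not covered: e — 1 element.

1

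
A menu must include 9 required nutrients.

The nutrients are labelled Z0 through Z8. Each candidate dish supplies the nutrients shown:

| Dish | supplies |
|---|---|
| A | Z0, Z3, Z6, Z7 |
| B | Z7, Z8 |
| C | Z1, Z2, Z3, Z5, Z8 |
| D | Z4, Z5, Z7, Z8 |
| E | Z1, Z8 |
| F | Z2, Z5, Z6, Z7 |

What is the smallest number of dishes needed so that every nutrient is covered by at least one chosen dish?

A and C and D together: A ∪ C ∪ D = {Z0, Z1, Z2, Z3, Z4, Z5, Z6, Z7, Z8} — every nutrient is covered.
Only A contains Z0, so A is forced; the remaining 5 nutrients need at least 2 more dishes (each remaining dish adds at most 4) — so at least 3 dishes are needed, and 3 is optimal.

3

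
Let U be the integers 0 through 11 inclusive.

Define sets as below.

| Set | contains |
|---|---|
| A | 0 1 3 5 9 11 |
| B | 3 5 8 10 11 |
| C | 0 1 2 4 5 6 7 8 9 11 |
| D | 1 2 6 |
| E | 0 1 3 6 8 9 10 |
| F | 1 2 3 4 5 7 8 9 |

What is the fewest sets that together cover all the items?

2

C and E together: C ∪ E = {0, 1, 2, 3, 4, 5, 6, 7, 8, 9, 10, 11} — every item is covered.
No single set has all 12 items (the largest, C, has 10), so 2 is optimal.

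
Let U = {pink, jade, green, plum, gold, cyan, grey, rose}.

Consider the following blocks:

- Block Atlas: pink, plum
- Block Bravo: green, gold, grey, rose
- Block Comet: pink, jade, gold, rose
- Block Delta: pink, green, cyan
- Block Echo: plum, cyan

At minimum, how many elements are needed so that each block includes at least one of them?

3

The 3 elements {pink, green, plum} hit every block.
No choice of 2 elements meets every block, so 3 is the minimum.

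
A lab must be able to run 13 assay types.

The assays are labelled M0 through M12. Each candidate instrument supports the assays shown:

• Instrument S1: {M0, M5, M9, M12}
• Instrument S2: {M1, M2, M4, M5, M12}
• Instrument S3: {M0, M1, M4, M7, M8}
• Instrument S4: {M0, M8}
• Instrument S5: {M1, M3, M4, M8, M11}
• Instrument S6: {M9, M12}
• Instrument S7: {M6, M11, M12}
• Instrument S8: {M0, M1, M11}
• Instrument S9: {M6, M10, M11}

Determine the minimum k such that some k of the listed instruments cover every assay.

5

S1 and S2 and S3 and S5 and S9 together: S1 ∪ S2 ∪ S3 ∪ S5 ∪ S9 = {M0, M1, M2, M3, M4, M5, M6, M7, M8, M9, M10, M11, M12} — every assay is covered.
No 4 of the 9 instruments cover everything (all 126 combinations miss at least one assay), so 5 is optimal.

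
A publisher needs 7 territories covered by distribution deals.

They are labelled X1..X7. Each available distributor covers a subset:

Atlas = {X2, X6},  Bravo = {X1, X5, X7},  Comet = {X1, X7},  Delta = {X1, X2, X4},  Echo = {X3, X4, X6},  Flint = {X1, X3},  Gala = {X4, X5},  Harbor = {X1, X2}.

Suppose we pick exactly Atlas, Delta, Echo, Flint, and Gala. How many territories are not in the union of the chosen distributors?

Union of Atlas, Delta, Echo, Flint, Gala = {X1, X2, X3, X4, X5, X6}.
Not covered: X7 — 1 territory.

1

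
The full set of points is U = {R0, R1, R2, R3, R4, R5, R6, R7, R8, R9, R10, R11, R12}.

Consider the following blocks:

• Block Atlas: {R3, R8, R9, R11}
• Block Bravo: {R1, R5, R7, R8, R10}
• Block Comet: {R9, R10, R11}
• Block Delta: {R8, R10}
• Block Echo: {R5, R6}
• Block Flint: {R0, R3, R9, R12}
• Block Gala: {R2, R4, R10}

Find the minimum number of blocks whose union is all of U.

5

Atlas, Bravo, Echo, Flint, and Gala cover everything between them: the union {R0, R1, R2, R3, R4, R5, R6, R7, R8, R9, R10, R11, R12} is all of U.
No 4 of the 7 blocks cover everything (all 35 combinations miss at least one point), so 5 is optimal.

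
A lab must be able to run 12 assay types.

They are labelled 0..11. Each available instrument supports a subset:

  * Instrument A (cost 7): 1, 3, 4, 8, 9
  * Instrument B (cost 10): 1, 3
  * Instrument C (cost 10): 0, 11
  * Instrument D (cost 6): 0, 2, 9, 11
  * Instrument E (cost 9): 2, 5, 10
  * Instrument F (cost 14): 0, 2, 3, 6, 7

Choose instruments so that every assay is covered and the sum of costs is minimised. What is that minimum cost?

36

A, D, E, F together cover every assay (A ∪ D ∪ E ∪ F = {0, 1, 2, 3, 4, 5, 6, 7, 8, 9, 10, 11}); total cost 7 + 6 + 9 + 14 = 36.
No covering selection has total cost below 36.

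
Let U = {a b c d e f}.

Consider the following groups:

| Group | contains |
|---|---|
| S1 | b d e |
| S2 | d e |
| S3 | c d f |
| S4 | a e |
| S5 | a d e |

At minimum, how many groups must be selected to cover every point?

3

Take {S1, S3, S5}. Their union is {a, b, c, d, e, f}, which is all 6 points.
Only S1 contains b, so S1 is forced; the remaining 3 points need at least 2 more groups (each remaining group adds at most 2) — so at least 3 groups are needed, and 3 is optimal.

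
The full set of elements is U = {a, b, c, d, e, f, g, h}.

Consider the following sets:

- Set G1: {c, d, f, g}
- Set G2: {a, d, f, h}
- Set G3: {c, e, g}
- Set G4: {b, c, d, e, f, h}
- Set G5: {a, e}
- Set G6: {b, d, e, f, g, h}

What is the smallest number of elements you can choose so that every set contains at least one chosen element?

The 2 elements {e, f} hit every set.
The sets G2, G3 are pairwise disjoint, so any hitting set needs a separate element for each — at least 2. Hence 2 is optimal.

2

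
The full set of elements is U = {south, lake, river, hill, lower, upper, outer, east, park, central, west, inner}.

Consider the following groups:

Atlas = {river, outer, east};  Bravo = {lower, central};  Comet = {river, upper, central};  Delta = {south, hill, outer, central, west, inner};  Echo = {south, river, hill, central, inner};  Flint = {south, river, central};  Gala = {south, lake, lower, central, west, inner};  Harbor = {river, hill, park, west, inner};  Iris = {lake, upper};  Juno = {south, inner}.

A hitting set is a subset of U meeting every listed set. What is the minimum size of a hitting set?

4

Take H = {lake, outer, central, inner}. Each listed group contains at least one of these, so H is a hitting set of size 4.
The groups Atlas, Bravo, Iris, Juno are pairwise disjoint, so any hitting set needs a separate element for each — at least 4. Hence 4 is optimal.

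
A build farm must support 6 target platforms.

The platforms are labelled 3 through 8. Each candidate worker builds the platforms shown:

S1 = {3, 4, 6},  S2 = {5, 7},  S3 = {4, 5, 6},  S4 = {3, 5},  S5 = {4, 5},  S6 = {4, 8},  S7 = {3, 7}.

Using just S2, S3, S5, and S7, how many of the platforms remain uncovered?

1

Union of S2, S3, S5, S7 = {3, 4, 5, 6, 7}.
Not covered: 8 — 1 platform.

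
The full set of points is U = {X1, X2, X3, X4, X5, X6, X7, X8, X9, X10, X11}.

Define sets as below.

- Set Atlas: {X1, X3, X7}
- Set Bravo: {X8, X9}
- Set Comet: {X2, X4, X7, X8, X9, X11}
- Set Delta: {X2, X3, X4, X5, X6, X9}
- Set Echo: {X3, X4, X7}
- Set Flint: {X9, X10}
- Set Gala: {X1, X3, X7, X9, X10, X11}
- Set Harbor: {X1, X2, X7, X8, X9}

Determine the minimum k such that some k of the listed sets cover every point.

Delta and Gala and Harbor together: Delta ∪ Gala ∪ Harbor = {X1, X2, X3, X4, X5, X6, X7, X8, X9, X10, X11} — every point is covered.
Only Delta contains X5, so Delta is forced; the remaining 5 points need at least 2 more sets (each remaining set adds at most 4) — so at least 3 sets are needed, and 3 is optimal.

3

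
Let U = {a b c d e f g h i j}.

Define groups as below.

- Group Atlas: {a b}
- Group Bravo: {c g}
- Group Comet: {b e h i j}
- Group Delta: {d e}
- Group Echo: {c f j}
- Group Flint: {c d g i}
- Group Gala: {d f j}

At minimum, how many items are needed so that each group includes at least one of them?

Take T = {b, c, d}. Each listed group contains at least one of these, so T is a hitting set of size 3.
The groups Atlas, Bravo, Delta are pairwise disjoint, so any hitting set needs a separate item for each — at least 3. Hence 3 is optimal.

3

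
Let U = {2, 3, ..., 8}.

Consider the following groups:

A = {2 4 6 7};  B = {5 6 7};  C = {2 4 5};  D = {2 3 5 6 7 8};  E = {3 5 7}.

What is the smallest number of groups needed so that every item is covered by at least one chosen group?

2

C and D cover everything between them: the union {2, 3, 4, 5, 6, 7, 8} is all of U.
No single group has all 7 items (the largest, D, has 6), so 2 is optimal.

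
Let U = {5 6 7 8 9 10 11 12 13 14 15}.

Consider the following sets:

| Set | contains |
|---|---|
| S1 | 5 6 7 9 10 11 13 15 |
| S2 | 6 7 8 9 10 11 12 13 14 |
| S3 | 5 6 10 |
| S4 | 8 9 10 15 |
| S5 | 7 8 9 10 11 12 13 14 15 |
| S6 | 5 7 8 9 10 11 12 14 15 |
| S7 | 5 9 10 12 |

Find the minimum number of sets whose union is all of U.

2

S2 and S6 cover everything between them: the union {5, 6, 7, 8, 9, 10, 11, 12, 13, 14, 15} is all of U.
No single set has all 11 elements (the largest, S2, has 9), so 2 is optimal.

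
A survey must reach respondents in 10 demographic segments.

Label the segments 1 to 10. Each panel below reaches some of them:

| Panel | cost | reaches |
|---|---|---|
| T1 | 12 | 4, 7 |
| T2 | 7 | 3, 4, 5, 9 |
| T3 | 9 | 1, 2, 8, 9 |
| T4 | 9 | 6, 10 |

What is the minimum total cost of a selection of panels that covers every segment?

T1, T2, T3, T4 together cover every segment (T1 ∪ T2 ∪ T3 ∪ T4 = {1, 2, 3, 4, 5, 6, 7, 8, 9, 10}); total cost 12 + 7 + 9 + 9 = 37.
No covering selection has total cost below 37.

37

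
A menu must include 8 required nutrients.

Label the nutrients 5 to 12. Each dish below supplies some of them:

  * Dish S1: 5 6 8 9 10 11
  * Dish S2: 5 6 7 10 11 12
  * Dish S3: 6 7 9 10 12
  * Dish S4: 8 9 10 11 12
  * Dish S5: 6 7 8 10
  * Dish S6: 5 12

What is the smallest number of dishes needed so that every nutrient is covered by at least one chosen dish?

2

S2 and S4 together: S2 ∪ S4 = {5, 6, 7, 8, 9, 10, 11, 12} — every nutrient is covered.
No single dish has all 8 nutrients (the largest, S1, has 6), so 2 is optimal.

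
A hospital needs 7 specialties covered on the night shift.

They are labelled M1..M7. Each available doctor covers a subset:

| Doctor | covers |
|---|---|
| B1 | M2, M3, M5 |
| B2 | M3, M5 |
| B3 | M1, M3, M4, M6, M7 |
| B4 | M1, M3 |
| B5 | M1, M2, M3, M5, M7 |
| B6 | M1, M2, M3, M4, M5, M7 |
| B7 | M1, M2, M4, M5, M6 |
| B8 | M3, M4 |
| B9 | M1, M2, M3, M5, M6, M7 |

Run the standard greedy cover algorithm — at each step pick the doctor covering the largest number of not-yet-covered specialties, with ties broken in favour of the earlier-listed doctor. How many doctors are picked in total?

2

Greedy: pick B6 (covers 6 new) → pick B3 (covers 1 new). Total picks: 2.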